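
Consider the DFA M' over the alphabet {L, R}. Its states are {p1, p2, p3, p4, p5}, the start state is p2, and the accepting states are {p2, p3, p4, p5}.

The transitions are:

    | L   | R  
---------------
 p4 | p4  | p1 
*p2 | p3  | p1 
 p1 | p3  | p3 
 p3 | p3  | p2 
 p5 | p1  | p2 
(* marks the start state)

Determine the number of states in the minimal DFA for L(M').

Reachable states from the start: {p1,p2,p3}. Unreachable: {p4,p5} — drop them.
Start with accepting vs non-accepting: {p2,p3} | {p1}.
Split {p2,p3} by δ(·,R) → {p2} and {p3}.
No further refinement is possible. Final partition (3 blocks): {p2} | {p1} | {p3}.

3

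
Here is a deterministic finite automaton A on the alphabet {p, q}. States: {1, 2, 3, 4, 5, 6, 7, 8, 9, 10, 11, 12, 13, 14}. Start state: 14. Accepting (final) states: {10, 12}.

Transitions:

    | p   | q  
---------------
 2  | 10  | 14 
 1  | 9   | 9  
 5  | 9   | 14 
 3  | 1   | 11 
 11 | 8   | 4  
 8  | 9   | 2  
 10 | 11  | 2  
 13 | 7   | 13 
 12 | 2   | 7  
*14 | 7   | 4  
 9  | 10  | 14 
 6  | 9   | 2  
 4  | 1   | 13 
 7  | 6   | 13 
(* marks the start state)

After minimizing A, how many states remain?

First remove the unreachable states {3,5,12}; 11 states remain.
Initial partition by acceptance: {10} | {1,2,4,6,7,8,9,11,13,14}.
Refine {1,2,4,6,7,8,9,11,13,14} on symbol p: members go to different blocks, giving {1,4,6,7,8,11,13,14} and {2,9}.
Split {1,4,6,7,8,11,13,14} by δ(·,p) → {4,7,11,13,14} and {1,6,8}.
Split {4,7,11,13,14} by δ(·,p) → {4,7,11} and {13,14}.
Refine {4,7,11} on symbol q: members go to different blocks, giving {4,7} and {11}.
On input q, block {13,14} splits into {13} and {14}.
The partition is now stable with 7 blocks: {10} | {4,7} | {2,9} | {1,6,8} | {13} | {11} | {14}.

7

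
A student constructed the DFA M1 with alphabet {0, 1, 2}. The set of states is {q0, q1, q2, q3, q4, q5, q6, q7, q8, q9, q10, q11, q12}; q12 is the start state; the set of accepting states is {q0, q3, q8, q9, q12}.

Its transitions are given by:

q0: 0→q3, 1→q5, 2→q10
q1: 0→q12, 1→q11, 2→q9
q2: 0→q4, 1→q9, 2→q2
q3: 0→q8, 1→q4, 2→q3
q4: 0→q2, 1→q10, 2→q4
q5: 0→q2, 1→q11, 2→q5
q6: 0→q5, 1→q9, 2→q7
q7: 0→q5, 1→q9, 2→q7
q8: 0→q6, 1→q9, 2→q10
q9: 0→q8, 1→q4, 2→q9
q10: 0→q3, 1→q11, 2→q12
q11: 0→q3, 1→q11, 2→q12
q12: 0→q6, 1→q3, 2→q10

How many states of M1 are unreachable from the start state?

2

Starting at q12 and following transitions, the reachable set is {q2, q3, q4, q5, q6, q7, q8, q9, q10, q11, q12}. That leaves q0, q1 unreachable — 2 in total.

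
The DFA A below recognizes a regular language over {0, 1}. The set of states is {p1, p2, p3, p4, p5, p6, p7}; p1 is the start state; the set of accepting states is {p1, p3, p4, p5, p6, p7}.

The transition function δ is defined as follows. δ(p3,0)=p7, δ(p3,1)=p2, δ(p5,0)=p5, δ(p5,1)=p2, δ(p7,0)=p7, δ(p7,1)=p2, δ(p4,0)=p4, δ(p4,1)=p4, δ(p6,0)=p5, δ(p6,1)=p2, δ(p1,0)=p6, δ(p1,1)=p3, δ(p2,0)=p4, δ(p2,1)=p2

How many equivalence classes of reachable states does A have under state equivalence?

Every state is reachable, so we keep all 7.
Initial partition by acceptance: {p1,p3,p4,p5,p6,p7} | {p2}.
Refine {p1,p3,p4,p5,p6,p7} on symbol 1: members go to different blocks, giving {p3,p5,p6,p7} and {p1,p4}.
Split {p1,p4} by δ(·,0) → {p1} and {p4}.
No further refinement is possible. Final partition (4 blocks): {p3,p5,p6,p7} | {p2} | {p1} | {p4}.

4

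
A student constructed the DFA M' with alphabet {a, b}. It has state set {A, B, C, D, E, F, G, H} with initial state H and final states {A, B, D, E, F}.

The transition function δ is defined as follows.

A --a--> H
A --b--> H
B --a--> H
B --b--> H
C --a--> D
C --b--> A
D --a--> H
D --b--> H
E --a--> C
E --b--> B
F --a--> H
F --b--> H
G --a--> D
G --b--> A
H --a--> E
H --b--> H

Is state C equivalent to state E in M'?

Reachable states from the start: {A,B,C,D,E,H}. Unreachable: {F,G} — drop them.
P0 = {A,B,D,E} | {C,H}.
Refine {A,B,D,E} on symbol b: members go to different blocks, giving {A,B,D} and {E}.
On input a, block {C,H} splits into {C} and {H}.
No further refinement is possible. Final partition (4 blocks): {A,B,D} | {C} | {E} | {H}.
C and E end up in different blocks, so they are distinguishable. For instance, the string 'ε' is accepted from only E.

No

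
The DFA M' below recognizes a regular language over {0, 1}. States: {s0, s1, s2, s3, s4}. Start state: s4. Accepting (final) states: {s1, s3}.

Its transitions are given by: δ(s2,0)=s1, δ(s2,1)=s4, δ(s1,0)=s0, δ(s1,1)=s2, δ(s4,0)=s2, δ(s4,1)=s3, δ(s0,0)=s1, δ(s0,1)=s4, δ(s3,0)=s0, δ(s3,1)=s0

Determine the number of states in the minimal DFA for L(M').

Start with accepting vs non-accepting: {s1,s3} | {s0,s2,s4}.
Split {s0,s2,s4} by δ(·,0) → {s0,s2} and {s4}.
Stable partition: {s1,s3} | {s0,s2} | {s4} — 3 equivalence classes.

3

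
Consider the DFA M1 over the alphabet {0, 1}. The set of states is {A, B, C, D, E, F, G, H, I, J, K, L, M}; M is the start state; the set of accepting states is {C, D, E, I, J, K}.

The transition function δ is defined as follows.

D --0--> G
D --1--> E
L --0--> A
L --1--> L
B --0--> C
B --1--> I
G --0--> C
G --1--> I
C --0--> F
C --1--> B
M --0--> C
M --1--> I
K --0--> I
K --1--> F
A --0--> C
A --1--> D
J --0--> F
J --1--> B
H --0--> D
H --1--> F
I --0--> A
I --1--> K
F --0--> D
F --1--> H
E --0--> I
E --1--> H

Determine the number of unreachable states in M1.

BFS from M reaches {A, B, C, D, E, F, G, H, I, K, M}; the 2 state(s) J, L are never visited.

2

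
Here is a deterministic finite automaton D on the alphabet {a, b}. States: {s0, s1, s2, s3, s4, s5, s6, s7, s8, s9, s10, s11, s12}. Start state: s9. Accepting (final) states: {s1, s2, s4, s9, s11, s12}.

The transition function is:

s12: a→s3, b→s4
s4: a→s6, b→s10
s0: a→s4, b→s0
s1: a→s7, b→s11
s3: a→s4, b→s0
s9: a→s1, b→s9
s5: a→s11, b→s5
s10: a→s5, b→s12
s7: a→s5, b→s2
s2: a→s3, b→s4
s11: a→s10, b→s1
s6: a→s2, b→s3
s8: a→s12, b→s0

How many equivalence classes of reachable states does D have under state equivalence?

8

Reachable states from the start: {s0,s1,s2,s3,s4,s5,s6,s7,s9,s10,s11,s12}. Unreachable: {s8} — drop them.
P0 = {s1,s2,s4,s9,s11,s12} | {s0,s3,s5,s6,s7,s10}.
Refine {s1,s2,s4,s9,s11,s12} on symbol a: members go to different blocks, giving {s1,s2,s4,s11,s12} and {s9}.
Split {s1,s2,s4,s11,s12} by δ(·,b) → {s1,s2,s11,s12} and {s4}.
On input b, block {s1,s2,s11,s12} splits into {s1,s11} and {s2,s12}.
Split {s0,s3,s5,s6,s7,s10} by δ(·,a) → {s0,s3} and {s7,s10} and {s5} and {s6}.
Stable partition: {s1,s11} | {s0,s3} | {s9} | {s4} | {s2,s12} | {s7,s10} | {s5} | {s6} — 8 equivalence classes.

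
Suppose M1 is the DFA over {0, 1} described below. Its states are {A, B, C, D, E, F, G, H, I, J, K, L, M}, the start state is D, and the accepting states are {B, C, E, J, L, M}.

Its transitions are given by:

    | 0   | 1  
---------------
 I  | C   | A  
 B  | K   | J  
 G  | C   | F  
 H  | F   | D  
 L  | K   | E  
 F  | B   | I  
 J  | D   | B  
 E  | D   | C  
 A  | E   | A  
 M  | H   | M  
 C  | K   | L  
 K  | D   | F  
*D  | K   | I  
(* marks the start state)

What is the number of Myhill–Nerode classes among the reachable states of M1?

3

States {G,H,M} cannot be reached from the start state, so discard them.
P0 = {B,C,E,J,L} | {A,D,F,I,K}.
Refine {A,D,F,I,K} on symbol 0: members go to different blocks, giving {A,F,I} and {D,K}.
The partition is now stable with 3 blocks: {B,C,E,J,L} | {A,F,I} | {D,K}.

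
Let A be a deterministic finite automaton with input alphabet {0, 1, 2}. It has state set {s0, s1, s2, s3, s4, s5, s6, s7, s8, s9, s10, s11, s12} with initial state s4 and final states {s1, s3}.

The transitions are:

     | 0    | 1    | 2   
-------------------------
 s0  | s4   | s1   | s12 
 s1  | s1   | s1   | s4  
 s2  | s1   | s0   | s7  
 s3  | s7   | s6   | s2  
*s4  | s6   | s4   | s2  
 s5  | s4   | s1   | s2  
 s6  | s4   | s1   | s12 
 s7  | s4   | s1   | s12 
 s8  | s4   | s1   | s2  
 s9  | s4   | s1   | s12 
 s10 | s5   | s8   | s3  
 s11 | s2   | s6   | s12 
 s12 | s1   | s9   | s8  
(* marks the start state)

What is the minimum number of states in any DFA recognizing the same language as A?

4

First remove the unreachable states {s3,s5,s10,s11}; 9 states remain.
Start with accepting vs non-accepting: {s1} | {s0,s2,s4,s6,s7,s8,s9,s12}.
Refine {s0,s2,s4,s6,s7,s8,s9,s12} on symbol 0: members go to different blocks, giving {s0,s4,s6,s7,s8,s9} and {s2,s12}.
On input 1, block {s0,s4,s6,s7,s8,s9} splits into {s0,s6,s7,s8,s9} and {s4}.
No further refinement is possible. Final partition (4 blocks): {s1} | {s0,s6,s7,s8,s9} | {s2,s12} | {s4}.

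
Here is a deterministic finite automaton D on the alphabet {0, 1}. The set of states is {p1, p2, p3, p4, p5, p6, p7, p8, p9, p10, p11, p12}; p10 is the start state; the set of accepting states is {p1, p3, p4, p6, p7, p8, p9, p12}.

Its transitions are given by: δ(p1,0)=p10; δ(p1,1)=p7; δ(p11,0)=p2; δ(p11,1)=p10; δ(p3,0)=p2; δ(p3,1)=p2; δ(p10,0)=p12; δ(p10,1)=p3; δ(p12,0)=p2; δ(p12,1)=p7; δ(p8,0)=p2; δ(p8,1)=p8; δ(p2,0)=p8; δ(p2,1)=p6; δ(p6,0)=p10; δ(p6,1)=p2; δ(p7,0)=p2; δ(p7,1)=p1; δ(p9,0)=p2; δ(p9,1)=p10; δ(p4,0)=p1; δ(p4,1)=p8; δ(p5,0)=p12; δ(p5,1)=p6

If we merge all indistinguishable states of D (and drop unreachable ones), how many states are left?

Reachable states from the start: {p1,p2,p3,p6,p7,p8,p10,p12}. Unreachable: {p4,p5,p9,p11} — drop them.
P0 = {p1,p3,p6,p7,p8,p12} | {p2,p10}.
On input 1, block {p1,p3,p6,p7,p8,p12} splits into {p1,p7,p8,p12} and {p3,p6}.
No further refinement is possible. Final partition (3 blocks): {p1,p7,p8,p12} | {p2,p10} | {p3,p6}.

3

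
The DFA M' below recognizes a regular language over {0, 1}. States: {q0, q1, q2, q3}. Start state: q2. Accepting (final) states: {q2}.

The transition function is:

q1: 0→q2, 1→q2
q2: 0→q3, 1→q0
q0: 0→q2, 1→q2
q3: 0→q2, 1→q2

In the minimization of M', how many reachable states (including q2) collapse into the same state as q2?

Reachable states from the start: {q0,q2,q3}. Unreachable: {q1} — drop them.
Start with accepting vs non-accepting: {q2} | {q0,q3}.
No further refinement is possible. Final partition (2 blocks): {q2} | {q0,q3}.
State q2 belongs to the block {q2}, which has 1 states.

1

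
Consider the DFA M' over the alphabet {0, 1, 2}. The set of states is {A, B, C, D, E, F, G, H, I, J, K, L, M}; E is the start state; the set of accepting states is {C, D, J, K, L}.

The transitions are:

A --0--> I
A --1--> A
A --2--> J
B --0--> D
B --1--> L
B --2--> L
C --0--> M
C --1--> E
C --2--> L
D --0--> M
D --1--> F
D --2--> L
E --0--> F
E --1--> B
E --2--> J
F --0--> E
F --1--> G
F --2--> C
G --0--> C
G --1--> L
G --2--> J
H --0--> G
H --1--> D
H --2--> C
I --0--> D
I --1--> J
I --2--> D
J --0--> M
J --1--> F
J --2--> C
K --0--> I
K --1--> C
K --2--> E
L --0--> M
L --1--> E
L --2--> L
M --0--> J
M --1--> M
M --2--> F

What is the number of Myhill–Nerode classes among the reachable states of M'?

First remove the unreachable states {A,H,I,K}; 9 states remain.
P0 = {C,D,J,L} | {B,E,F,G,M}.
Refine {B,E,F,G,M} on symbol 0: members go to different blocks, giving {B,G,M} and {E,F}.
Split {B,G,M} by δ(·,1) → {B,G} and {M}.
No further refinement is possible. Final partition (4 blocks): {C,D,J,L} | {B,G} | {E,F} | {M}.

4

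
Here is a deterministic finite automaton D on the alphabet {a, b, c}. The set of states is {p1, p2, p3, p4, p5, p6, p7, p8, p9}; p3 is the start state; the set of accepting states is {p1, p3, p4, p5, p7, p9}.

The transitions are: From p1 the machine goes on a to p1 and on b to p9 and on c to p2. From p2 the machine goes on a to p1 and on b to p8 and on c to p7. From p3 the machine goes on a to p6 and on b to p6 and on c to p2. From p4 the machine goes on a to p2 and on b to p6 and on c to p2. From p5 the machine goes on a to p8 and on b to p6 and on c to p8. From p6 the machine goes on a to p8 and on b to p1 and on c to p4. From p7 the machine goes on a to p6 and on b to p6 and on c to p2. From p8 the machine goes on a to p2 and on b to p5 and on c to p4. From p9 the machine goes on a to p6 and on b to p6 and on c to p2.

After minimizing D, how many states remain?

7

Initial partition by acceptance: {p1,p3,p4,p5,p7,p9} | {p2,p6,p8}.
Refine {p1,p3,p4,p5,p7,p9} on symbol a: members go to different blocks, giving {p3,p4,p5,p7,p9} and {p1}.
Refine {p2,p6,p8} on symbol a: members go to different blocks, giving {p6,p8} and {p2}.
Refine {p3,p4,p5,p7,p9} on symbol a: members go to different blocks, giving {p3,p5,p7,p9} and {p4}.
Split {p3,p5,p7,p9} by δ(·,c) → {p3,p7,p9} and {p5}.
Refine {p6,p8} on symbol a: members go to different blocks, giving {p6} and {p8}.
Stable partition: {p3,p7,p9} | {p6} | {p1} | {p2} | {p4} | {p5} | {p8} — 7 equivalence classes.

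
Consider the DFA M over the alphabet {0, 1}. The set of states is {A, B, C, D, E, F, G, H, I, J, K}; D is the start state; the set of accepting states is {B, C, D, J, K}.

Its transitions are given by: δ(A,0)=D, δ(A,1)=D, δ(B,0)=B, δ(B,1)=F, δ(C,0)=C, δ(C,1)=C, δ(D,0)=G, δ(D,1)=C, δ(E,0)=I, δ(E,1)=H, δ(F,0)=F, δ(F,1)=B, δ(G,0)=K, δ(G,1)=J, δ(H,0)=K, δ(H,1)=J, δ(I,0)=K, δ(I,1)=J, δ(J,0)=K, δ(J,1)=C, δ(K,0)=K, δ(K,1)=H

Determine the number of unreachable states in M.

Starting at D and following transitions, the reachable set is {C, D, G, H, J, K}. That leaves A, B, E, F, I unreachable — 5 in total.

5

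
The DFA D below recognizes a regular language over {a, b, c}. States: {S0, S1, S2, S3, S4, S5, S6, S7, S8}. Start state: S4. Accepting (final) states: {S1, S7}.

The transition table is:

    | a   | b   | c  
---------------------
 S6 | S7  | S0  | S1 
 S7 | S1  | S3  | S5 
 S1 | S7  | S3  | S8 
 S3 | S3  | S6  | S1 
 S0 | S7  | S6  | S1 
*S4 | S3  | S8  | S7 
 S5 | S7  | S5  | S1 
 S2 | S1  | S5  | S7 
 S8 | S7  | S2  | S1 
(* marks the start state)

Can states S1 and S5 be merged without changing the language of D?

No

All states are reachable from the start state.
Initial partition by acceptance: {S1,S7} | {S0,S2,S3,S4,S5,S6,S8}.
On input a, block {S0,S2,S3,S4,S5,S6,S8} splits into {S0,S2,S5,S6,S8} and {S3,S4}.
Stable partition: {S1,S7} | {S0,S2,S5,S6,S8} | {S3,S4} — 3 equivalence classes.
S1 and S5 end up in different blocks, so they are distinguishable. For instance, the string 'ε' is accepted from only S1.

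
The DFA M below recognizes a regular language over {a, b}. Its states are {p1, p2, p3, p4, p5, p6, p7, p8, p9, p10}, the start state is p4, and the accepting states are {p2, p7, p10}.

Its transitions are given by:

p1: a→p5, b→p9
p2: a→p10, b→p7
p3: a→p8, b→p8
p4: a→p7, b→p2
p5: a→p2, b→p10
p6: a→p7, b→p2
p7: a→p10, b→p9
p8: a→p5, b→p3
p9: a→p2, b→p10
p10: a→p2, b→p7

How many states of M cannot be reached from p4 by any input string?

No path from p4 leads to p1, p3, p5, p6, p8; the other 5 states are all reachable.

5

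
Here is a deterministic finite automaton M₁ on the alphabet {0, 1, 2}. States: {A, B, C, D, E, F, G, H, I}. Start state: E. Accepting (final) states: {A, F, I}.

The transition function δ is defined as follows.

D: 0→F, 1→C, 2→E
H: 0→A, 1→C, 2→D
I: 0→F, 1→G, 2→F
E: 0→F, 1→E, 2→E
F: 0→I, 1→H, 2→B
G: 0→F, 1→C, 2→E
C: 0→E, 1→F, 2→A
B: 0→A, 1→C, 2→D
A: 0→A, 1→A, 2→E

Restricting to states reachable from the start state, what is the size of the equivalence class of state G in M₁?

2

Initial partition by acceptance: {A,F,I} | {B,C,D,E,G,H}.
On input 1, block {A,F,I} splits into {F,I} and {A}.
Split {F,I} by δ(·,2) → {F} and {I}.
Refine {B,C,D,E,G,H} on symbol 0: members go to different blocks, giving {D,E,G} and {B,H} and {C}.
Refine {D,E,G} on symbol 1: members go to different blocks, giving {D,G} and {E}.
No further refinement is possible. Final partition (7 blocks): {F} | {D,G} | {A} | {I} | {B,H} | {C} | {E}.
State G belongs to the block {D,G}, which has 2 states.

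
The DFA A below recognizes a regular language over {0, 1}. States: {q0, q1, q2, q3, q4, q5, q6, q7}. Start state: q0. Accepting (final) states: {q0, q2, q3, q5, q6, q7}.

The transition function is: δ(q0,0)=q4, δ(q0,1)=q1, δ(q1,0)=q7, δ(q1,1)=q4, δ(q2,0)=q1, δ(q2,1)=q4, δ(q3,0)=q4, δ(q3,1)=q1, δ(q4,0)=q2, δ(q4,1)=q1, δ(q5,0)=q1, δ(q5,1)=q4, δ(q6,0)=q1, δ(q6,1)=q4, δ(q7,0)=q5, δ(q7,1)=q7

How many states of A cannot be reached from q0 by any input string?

Starting at q0 and following transitions, the reachable set is {q0, q1, q2, q4, q5, q7}. That leaves q3, q6 unreachable — 2 in total.

2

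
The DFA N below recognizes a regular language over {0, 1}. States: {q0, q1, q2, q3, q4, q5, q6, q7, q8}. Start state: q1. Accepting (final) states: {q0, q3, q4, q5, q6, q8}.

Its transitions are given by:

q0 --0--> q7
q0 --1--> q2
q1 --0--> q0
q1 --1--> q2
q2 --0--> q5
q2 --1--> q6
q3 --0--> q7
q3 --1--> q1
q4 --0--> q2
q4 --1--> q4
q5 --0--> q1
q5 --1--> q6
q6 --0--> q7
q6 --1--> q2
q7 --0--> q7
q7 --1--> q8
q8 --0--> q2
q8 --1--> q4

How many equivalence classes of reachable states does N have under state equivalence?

6

States {q3} cannot be reached from the start state, so discard them.
Initial partition by acceptance: {q0,q4,q5,q6,q8} | {q1,q2,q7}.
Split {q0,q4,q5,q6,q8} by δ(·,1) → {q4,q5,q8} and {q0,q6}.
Refine {q4,q5,q8} on symbol 1: members go to different blocks, giving {q4,q8} and {q5}.
Refine {q1,q2,q7} on symbol 0: members go to different blocks, giving {q1} and {q2} and {q7}.
The partition is now stable with 6 blocks: {q4,q8} | {q1} | {q0,q6} | {q5} | {q2} | {q7}.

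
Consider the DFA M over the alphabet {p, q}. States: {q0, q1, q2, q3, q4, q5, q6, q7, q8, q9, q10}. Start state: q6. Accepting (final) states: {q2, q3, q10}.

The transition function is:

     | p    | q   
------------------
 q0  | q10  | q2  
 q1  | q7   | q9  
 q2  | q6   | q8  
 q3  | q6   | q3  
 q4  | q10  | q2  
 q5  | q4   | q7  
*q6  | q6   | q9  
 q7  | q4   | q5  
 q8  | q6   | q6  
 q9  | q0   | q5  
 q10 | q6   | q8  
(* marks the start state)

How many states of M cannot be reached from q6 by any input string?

No path from q6 leads to q1, q3; the other 9 states are all reachable.

2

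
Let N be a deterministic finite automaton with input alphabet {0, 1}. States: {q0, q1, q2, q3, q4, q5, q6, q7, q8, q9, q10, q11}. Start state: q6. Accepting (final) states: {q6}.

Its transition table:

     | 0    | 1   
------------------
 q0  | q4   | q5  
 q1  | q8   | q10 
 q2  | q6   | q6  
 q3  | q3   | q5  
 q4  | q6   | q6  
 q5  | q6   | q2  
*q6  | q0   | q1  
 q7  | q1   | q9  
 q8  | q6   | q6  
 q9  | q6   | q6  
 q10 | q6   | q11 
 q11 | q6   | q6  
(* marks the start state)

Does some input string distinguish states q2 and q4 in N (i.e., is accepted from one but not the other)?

States {q3,q7,q9} cannot be reached from the start state, so discard them.
P0 = {q6} | {q0,q1,q2,q4,q5,q8,q10,q11}.
On input 0, block {q0,q1,q2,q4,q5,q8,q10,q11} splits into {q2,q4,q5,q8,q10,q11} and {q0,q1}.
On input 1, block {q2,q4,q5,q8,q10,q11} splits into {q2,q4,q8,q11} and {q5,q10}.
No further refinement is possible. Final partition (4 blocks): {q6} | {q2,q4,q8,q11} | {q0,q1} | {q5,q10}.
q2 and q4 lie in the same block of the stable partition, so they are equivalent — no string distinguishes them.

No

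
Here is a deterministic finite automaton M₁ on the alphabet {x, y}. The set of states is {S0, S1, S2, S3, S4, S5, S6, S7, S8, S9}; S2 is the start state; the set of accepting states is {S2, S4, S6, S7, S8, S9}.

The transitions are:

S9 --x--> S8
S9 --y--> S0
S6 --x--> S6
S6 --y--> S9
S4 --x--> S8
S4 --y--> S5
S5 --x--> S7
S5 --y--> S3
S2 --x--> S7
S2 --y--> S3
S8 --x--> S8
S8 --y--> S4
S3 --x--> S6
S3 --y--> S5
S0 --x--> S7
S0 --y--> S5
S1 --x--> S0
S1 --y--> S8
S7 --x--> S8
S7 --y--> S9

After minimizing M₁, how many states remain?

First remove the unreachable states {S1}; 9 states remain.
Start with accepting vs non-accepting: {S2,S4,S6,S7,S8,S9} | {S0,S3,S5}.
Split {S2,S4,S6,S7,S8,S9} by δ(·,y) → {S2,S4,S9} and {S6,S7,S8}.
No further refinement is possible. Final partition (3 blocks): {S2,S4,S9} | {S0,S3,S5} | {S6,S7,S8}.

3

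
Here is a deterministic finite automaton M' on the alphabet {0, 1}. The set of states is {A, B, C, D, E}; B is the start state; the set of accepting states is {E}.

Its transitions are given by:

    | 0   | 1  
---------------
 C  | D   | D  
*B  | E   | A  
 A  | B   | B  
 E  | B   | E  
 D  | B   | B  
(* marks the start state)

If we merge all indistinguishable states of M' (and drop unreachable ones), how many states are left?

Reachable states from the start: {A,B,E}. Unreachable: {C,D} — drop them.
P0 = {E} | {A,B}.
Split {A,B} by δ(·,0) → {A} and {B}.
Stable partition: {E} | {A} | {B} — 3 equivalence classes.

3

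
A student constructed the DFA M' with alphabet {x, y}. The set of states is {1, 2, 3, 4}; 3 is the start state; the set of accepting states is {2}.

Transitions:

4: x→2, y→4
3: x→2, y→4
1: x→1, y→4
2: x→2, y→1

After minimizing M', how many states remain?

Start with accepting vs non-accepting: {2} | {1,3,4}.
Refine {1,3,4} on symbol x: members go to different blocks, giving {3,4} and {1}.
Stable partition: {2} | {3,4} | {1} — 3 equivalence classes.

3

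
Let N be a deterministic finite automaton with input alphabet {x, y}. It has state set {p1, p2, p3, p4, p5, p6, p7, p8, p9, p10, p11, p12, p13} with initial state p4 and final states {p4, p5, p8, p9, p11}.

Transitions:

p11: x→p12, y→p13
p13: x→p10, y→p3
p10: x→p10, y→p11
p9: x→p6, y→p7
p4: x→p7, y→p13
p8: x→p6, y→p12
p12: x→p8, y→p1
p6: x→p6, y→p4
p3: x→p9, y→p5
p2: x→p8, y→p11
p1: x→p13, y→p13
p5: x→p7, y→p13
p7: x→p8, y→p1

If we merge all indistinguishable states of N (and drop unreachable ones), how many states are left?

States {p2} cannot be reached from the start state, so discard them.
P0 = {p4,p5,p8,p9,p11} | {p1,p3,p6,p7,p10,p12,p13}.
Refine {p1,p3,p6,p7,p10,p12,p13} on symbol x: members go to different blocks, giving {p1,p6,p10,p13} and {p3,p7,p12}.
Split {p4,p5,p8,p9,p11} by δ(·,x) → {p4,p5,p11} and {p8,p9}.
Split {p1,p6,p10,p13} by δ(·,y) → {p6,p10} and {p1} and {p13}.
Refine {p3,p7,p12} on symbol y: members go to different blocks, giving {p7,p12} and {p3}.
No further refinement is possible. Final partition (7 blocks): {p4,p5,p11} | {p6,p10} | {p7,p12} | {p8,p9} | {p1} | {p13} | {p3}.

7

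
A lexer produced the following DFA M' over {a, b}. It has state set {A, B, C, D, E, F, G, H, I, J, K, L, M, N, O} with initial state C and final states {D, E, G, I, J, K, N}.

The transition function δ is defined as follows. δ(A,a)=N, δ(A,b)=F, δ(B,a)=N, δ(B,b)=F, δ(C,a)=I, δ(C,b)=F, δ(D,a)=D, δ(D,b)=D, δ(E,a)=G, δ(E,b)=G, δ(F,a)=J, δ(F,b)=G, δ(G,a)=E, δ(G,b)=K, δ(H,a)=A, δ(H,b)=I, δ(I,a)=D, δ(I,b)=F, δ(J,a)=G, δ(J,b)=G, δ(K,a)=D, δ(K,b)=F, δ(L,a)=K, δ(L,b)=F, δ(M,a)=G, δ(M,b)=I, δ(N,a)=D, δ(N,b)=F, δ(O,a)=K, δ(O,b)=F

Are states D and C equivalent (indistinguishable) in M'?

Reachable states from the start: {C,D,E,F,G,I,J,K}. Unreachable: {A,B,H,L,M,N,O} — drop them.
P0 = {D,E,G,I,J,K} | {C,F}.
Refine {D,E,G,I,J,K} on symbol b: members go to different blocks, giving {D,E,G,J} and {I,K}.
Split {D,E,G,J} by δ(·,b) → {D,E,J} and {G}.
On input a, block {D,E,J} splits into {E,J} and {D}.
Split {C,F} by δ(·,a) → {C} and {F}.
Stable partition: {E,J} | {C} | {I,K} | {G} | {D} | {F} — 6 equivalence classes.
D and C end up in different blocks, so they are distinguishable. For instance, the string 'ε' is accepted from only D.

No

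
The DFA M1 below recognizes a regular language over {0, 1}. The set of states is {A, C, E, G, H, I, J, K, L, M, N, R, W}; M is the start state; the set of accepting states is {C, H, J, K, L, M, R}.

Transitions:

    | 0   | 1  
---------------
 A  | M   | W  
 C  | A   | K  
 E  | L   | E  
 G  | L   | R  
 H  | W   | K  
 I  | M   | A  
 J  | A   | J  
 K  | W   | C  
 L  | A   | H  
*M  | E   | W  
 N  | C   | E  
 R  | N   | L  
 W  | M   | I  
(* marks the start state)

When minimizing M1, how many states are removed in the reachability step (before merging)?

Starting at M and following transitions, the reachable set is {A, C, E, H, I, K, L, M, W}. That leaves G, J, N, R unreachable — 4 in total.

4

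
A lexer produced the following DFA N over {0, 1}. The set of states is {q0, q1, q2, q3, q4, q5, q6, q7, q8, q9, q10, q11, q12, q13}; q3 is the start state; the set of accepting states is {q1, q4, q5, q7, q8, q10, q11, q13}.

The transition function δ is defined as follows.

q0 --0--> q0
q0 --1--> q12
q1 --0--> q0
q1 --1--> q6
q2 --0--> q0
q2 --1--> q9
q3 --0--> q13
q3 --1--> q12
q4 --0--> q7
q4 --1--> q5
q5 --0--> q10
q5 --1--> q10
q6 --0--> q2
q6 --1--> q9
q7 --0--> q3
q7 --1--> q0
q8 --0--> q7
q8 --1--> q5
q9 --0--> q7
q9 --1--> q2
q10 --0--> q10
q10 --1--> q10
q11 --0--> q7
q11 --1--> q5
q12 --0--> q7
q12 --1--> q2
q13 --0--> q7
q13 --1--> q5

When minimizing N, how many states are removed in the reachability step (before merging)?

5

BFS from q3 reaches {q0, q2, q3, q5, q7, q9, q10, q12, q13}; the 5 state(s) q1, q4, q6, q8, q11 are never visited.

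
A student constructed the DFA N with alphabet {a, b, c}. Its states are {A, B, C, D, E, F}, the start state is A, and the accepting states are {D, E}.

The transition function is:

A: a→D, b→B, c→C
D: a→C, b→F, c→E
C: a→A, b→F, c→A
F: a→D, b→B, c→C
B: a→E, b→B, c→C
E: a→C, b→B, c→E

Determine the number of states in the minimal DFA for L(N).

Start with accepting vs non-accepting: {D,E} | {A,B,C,F}.
Refine {A,B,C,F} on symbol a: members go to different blocks, giving {A,B,F} and {C}.
Stable partition: {D,E} | {A,B,F} | {C} — 3 equivalence classes.

3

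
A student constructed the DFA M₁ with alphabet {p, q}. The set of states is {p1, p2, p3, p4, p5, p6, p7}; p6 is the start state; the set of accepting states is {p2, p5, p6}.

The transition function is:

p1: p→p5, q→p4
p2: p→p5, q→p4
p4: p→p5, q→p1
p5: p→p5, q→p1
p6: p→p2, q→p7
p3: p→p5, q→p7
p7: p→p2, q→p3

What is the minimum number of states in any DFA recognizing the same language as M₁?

All states are reachable from the start state.
Initial partition by acceptance: {p2,p5,p6} | {p1,p3,p4,p7}.
The partition is now stable with 2 blocks: {p2,p5,p6} | {p1,p3,p4,p7}.

2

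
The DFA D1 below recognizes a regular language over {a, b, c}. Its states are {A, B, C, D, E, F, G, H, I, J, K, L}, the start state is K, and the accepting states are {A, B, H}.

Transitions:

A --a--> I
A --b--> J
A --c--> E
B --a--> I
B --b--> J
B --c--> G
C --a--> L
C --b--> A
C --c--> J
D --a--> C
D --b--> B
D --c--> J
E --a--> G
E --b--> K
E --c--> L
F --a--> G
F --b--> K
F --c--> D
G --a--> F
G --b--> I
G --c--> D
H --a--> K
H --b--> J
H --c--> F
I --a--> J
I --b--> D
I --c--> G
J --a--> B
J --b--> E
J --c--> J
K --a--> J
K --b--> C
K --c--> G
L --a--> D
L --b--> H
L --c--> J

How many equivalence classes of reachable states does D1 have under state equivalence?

5

All states are reachable from the start state.
Start with accepting vs non-accepting: {A,B,H} | {C,D,E,F,G,I,J,K,L}.
On input a, block {C,D,E,F,G,I,J,K,L} splits into {C,D,E,F,G,I,K,L} and {J}.
Refine {C,D,E,F,G,I,K,L} on symbol a: members go to different blocks, giving {C,D,E,F,G,L} and {I,K}.
On input b, block {C,D,E,F,G,L} splits into {C,D,L} and {E,F,G}.
The partition is now stable with 5 blocks: {A,B,H} | {C,D,L} | {J} | {I,K} | {E,F,G}.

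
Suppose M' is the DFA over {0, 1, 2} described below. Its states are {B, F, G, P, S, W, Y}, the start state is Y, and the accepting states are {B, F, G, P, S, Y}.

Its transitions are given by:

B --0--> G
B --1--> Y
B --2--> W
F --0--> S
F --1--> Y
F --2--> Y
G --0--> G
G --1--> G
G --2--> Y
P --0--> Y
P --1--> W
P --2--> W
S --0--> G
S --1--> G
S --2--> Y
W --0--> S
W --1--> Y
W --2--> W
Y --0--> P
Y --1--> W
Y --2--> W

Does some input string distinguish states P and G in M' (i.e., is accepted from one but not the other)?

First remove the unreachable states {B,F}; 5 states remain.
Initial partition by acceptance: {G,P,S,Y} | {W}.
On input 1, block {G,P,S,Y} splits into {P,Y} and {G,S}.
Stable partition: {P,Y} | {W} | {G,S} — 3 equivalence classes.
P and G end up in different blocks, so they are distinguishable. For instance, the string '1' is accepted from only G.

Yes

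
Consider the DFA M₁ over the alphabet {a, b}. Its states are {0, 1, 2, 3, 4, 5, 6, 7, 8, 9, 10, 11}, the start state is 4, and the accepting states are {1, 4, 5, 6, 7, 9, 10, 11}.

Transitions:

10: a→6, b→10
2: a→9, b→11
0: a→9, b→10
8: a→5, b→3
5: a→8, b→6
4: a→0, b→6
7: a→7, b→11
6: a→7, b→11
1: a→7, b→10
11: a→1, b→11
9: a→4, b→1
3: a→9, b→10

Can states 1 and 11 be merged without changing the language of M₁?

Yes

Reachable states from the start: {0,1,4,6,7,9,10,11}. Unreachable: {2,3,5,8} — drop them.
Start with accepting vs non-accepting: {1,4,6,7,9,10,11} | {0}.
Refine {1,4,6,7,9,10,11} on symbol a: members go to different blocks, giving {1,6,7,9,10,11} and {4}.
Split {1,6,7,9,10,11} by δ(·,a) → {1,6,7,10,11} and {9}.
No further refinement is possible. Final partition (4 blocks): {1,6,7,10,11} | {0} | {4} | {9}.
1 and 11 lie in the same block of the stable partition, so they are equivalent — no string distinguishes them.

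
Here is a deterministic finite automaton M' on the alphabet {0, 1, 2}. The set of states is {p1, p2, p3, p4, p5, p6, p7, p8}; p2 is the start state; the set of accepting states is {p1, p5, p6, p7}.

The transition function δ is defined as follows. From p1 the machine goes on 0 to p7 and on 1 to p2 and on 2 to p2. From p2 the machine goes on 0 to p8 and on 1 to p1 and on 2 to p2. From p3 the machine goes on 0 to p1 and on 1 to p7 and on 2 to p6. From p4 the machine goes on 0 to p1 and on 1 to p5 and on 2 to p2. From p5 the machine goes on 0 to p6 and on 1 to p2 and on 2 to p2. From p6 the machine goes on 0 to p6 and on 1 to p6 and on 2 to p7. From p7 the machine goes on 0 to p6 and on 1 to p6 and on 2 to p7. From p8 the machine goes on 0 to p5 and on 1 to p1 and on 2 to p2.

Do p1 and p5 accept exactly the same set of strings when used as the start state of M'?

States {p3,p4} cannot be reached from the start state, so discard them.
Initial partition by acceptance: {p1,p5,p6,p7} | {p2,p8}.
Refine {p1,p5,p6,p7} on symbol 1: members go to different blocks, giving {p1,p5} and {p6,p7}.
Refine {p2,p8} on symbol 0: members go to different blocks, giving {p2} and {p8}.
No further refinement is possible. Final partition (4 blocks): {p1,p5} | {p2} | {p6,p7} | {p8}.
p1 and p5 lie in the same block of the stable partition, so they are equivalent — no string distinguishes them.

Yes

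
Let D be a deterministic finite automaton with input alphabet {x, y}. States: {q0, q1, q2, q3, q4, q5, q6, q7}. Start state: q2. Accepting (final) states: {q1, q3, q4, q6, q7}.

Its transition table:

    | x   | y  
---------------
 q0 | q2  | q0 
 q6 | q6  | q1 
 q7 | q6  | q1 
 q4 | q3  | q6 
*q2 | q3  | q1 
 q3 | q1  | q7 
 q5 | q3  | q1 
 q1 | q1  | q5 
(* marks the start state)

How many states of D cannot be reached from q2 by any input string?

2

Starting at q2 and following transitions, the reachable set is {q1, q2, q3, q5, q6, q7}. That leaves q0, q4 unreachable — 2 in total.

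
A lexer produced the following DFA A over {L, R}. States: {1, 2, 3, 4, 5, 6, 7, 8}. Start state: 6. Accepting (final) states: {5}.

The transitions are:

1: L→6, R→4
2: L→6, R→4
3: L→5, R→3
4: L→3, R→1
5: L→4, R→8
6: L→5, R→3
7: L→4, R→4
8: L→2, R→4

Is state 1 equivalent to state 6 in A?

States {7} cannot be reached from the start state, so discard them.
Start with accepting vs non-accepting: {5} | {1,2,3,4,6,8}.
Refine {1,2,3,4,6,8} on symbol L: members go to different blocks, giving {1,2,4,8} and {3,6}.
On input L, block {1,2,4,8} splits into {1,2,4} and {8}.
The partition is now stable with 4 blocks: {5} | {1,2,4} | {3,6} | {8}.
1 and 6 end up in different blocks, so they are distinguishable. For instance, the string 'L' is accepted from only 6.

No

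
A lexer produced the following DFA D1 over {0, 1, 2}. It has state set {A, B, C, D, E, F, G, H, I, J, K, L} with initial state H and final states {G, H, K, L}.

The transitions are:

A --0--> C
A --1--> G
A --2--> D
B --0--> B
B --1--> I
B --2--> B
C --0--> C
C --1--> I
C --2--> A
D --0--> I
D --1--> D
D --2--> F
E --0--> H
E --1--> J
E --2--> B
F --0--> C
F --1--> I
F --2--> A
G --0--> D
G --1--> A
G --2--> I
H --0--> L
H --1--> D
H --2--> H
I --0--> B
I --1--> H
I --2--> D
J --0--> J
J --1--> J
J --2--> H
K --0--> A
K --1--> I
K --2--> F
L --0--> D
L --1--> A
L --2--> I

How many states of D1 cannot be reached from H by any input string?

No path from H leads to E, J, K; the other 9 states are all reachable.

3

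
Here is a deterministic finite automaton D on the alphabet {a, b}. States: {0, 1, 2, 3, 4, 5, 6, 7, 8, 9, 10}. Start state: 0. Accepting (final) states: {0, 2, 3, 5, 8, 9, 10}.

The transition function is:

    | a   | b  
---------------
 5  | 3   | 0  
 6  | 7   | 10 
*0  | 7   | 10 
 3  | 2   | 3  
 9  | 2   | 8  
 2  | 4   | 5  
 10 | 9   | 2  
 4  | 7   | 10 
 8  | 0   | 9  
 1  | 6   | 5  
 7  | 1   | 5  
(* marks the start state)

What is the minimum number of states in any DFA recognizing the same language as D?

4

Start with accepting vs non-accepting: {0,2,3,5,8,9,10} | {1,4,6,7}.
On input a, block {0,2,3,5,8,9,10} splits into {3,5,8,9,10} and {0,2}.
Split {3,5,8,9,10} by δ(·,a) → {3,8,9} and {5,10}.
Stable partition: {3,8,9} | {1,4,6,7} | {0,2} | {5,10} — 4 equivalence classes.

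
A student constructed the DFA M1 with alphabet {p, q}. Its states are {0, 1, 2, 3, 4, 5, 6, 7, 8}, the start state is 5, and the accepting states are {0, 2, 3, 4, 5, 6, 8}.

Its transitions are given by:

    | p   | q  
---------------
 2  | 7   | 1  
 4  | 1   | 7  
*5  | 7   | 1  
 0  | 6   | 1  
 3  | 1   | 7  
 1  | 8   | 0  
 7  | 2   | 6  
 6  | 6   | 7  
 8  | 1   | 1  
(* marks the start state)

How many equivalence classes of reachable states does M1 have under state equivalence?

States {3,4} cannot be reached from the start state, so discard them.
Start with accepting vs non-accepting: {0,2,5,6,8} | {1,7}.
On input p, block {0,2,5,6,8} splits into {2,5,8} and {0,6}.
Stable partition: {2,5,8} | {1,7} | {0,6} — 3 equivalence classes.

3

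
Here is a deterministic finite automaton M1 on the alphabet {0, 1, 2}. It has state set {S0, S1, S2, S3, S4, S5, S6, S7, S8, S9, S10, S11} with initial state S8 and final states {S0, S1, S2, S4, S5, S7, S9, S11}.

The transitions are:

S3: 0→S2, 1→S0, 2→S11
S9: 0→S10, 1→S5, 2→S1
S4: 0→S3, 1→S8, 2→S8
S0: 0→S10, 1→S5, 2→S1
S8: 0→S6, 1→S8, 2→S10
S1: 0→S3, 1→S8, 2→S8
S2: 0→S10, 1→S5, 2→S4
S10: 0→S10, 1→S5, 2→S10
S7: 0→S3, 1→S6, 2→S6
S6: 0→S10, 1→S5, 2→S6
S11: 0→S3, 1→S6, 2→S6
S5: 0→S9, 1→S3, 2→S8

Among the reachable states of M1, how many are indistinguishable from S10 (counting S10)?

2

First remove the unreachable states {S7}; 11 states remain.
Start with accepting vs non-accepting: {S0,S1,S2,S4,S5,S9,S11} | {S3,S6,S8,S10}.
Refine {S0,S1,S2,S4,S5,S9,S11} on symbol 0: members go to different blocks, giving {S0,S1,S2,S4,S9,S11} and {S5}.
On input 1, block {S0,S1,S2,S4,S9,S11} splits into {S0,S2,S9} and {S1,S4,S11}.
Refine {S3,S6,S8,S10} on symbol 0: members go to different blocks, giving {S6,S8,S10} and {S3}.
Refine {S6,S8,S10} on symbol 1: members go to different blocks, giving {S6,S10} and {S8}.
Refine {S1,S4,S11} on symbol 1: members go to different blocks, giving {S1,S4} and {S11}.
The partition is now stable with 7 blocks: {S0,S2,S9} | {S6,S10} | {S5} | {S1,S4} | {S3} | {S8} | {S11}.
State S10 belongs to the block {S6,S10}, which has 2 states.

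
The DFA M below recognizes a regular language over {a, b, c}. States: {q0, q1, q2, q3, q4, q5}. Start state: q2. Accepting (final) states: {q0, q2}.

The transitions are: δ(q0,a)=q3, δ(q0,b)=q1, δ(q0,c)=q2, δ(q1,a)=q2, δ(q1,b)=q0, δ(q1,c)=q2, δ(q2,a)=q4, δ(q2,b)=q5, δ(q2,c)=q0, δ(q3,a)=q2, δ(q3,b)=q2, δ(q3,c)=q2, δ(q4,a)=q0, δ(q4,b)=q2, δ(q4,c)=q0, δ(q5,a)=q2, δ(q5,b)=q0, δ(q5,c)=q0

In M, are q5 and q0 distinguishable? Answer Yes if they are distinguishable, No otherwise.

P0 = {q0,q2} | {q1,q3,q4,q5}.
No further refinement is possible. Final partition (2 blocks): {q0,q2} | {q1,q3,q4,q5}.
q5 and q0 end up in different blocks, so they are distinguishable. For instance, the string 'ε' is accepted from only q0.

Yes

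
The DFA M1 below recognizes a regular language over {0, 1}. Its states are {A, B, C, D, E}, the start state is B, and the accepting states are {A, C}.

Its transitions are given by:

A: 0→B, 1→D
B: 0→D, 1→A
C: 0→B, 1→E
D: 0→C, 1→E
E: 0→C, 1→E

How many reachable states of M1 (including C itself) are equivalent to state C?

Every state is reachable, so we keep all 5.
P0 = {A,C} | {B,D,E}.
Split {B,D,E} by δ(·,0) → {D,E} and {B}.
Stable partition: {A,C} | {D,E} | {B} — 3 equivalence classes.
State C belongs to the block {A,C}, which has 2 states.

2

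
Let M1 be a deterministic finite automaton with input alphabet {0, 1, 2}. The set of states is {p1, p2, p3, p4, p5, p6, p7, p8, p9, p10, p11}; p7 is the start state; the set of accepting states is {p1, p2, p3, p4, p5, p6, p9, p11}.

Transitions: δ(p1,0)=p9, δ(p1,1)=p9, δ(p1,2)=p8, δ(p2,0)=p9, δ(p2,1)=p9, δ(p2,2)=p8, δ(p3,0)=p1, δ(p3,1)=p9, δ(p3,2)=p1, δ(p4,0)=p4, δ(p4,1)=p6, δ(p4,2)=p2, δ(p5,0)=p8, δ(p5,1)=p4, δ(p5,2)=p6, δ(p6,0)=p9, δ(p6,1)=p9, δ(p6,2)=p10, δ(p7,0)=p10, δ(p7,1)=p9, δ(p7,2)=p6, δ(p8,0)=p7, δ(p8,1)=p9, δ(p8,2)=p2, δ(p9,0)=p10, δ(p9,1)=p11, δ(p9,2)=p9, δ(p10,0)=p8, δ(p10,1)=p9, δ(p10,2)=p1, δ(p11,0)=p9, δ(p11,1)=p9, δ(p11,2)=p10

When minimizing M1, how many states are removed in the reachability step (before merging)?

3

No path from p7 leads to p3, p4, p5; the other 8 states are all reachable.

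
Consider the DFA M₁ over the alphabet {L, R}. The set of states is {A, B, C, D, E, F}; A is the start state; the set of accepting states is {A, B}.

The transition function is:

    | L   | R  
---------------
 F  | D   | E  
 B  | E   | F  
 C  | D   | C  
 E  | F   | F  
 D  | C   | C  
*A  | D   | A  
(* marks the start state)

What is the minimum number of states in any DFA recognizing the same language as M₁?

States {B,E,F} cannot be reached from the start state, so discard them.
P0 = {A} | {C,D}.
The partition is now stable with 2 blocks: {A} | {C,D}.

2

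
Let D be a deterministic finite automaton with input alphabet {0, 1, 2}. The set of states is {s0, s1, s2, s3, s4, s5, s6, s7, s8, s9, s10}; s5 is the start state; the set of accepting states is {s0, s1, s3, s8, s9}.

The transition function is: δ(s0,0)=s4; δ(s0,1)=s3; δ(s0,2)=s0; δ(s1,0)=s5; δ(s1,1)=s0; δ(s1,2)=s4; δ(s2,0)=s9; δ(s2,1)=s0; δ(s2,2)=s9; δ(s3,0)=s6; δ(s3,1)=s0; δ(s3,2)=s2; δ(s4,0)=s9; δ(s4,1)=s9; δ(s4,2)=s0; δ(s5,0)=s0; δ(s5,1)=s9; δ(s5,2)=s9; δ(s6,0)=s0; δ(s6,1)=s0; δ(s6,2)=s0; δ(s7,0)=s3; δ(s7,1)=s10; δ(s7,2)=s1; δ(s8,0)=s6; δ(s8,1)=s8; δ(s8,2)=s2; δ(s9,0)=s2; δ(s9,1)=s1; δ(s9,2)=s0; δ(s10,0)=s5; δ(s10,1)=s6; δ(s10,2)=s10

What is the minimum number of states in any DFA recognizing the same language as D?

First remove the unreachable states {s7,s8,s10}; 8 states remain.
Initial partition by acceptance: {s0,s1,s3,s9} | {s2,s4,s5,s6}.
Split {s0,s1,s3,s9} by δ(·,2) → {s0,s9} and {s1,s3}.
The partition is now stable with 3 blocks: {s0,s9} | {s2,s4,s5,s6} | {s1,s3}.

3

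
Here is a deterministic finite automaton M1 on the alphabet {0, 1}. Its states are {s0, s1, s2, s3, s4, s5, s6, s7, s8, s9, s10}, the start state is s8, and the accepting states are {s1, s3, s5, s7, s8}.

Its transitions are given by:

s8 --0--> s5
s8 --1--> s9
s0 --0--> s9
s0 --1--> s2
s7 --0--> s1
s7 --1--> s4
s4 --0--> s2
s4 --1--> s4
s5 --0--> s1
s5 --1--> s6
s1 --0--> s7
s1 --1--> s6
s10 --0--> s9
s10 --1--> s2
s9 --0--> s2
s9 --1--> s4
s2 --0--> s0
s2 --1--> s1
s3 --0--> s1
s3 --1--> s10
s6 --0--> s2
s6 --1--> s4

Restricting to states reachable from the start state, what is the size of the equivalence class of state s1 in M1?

4

States {s3,s10} cannot be reached from the start state, so discard them.
P0 = {s1,s5,s7,s8} | {s0,s2,s4,s6,s9}.
Split {s0,s2,s4,s6,s9} by δ(·,1) → {s0,s4,s6,s9} and {s2}.
On input 0, block {s0,s4,s6,s9} splits into {s4,s6,s9} and {s0}.
No further refinement is possible. Final partition (4 blocks): {s1,s5,s7,s8} | {s4,s6,s9} | {s2} | {s0}.
The equivalence class containing s1 is {s1,s5,s7,s8}, of size 4.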